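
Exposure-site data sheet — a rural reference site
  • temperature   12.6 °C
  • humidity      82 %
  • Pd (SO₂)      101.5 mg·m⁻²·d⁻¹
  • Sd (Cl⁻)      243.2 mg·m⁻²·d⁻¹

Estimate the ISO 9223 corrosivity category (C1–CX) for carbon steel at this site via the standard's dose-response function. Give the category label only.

C5

carbon steel: f(T) = -0.054·(T−10) [T>10 °C] = -0.1404
  SO₂ term: 1.77·101.5^0.52·exp(0.02·82-0.1404) = 87.62
  Sd branch = 0.102·Sd^0.62·e^(0.033·RH+0.04·T) = 76.2 μm/a
  sum: 87.62 + 76.2 → r_corr = 163.8 μm/a
ISO 9223 Table 2 (carbon steel): 80 < 164 ≤ 200 μm/a ⇒ C5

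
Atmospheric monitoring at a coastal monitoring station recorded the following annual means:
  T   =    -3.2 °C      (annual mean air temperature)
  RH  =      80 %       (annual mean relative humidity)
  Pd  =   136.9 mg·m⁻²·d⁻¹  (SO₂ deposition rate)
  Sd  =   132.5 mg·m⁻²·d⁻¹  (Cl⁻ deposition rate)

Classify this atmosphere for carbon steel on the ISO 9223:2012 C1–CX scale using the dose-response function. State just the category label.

carbon steel: T≤10 °C ⇒ hinge +0.150·(-3.2−10) = -1.9800
  sulphur-dioxide contribution → 15.63 μm/a
  chloride contribution → 26.02 μm/a
  total first-year rate 41.65 μm/a
41.6 μm/a falls in (25, 50] for carbon steel → category C3

C3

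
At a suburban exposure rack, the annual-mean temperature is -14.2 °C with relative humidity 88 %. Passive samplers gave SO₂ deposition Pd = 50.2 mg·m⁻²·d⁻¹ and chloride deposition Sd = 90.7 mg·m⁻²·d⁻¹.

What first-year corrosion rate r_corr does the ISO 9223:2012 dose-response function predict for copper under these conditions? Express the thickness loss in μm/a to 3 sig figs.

r_corr = 0.535 μm/a

copper: f(T) = +0.126·(T−10) [T≤10 °C] = -3.0492
  Pd branch = 0.0053·Pd^0.26·e^(0.059·RH+f) = 0.125 μm/a
  Cl⁻ term: 0.01025·90.7^0.27·exp(0.036·88+0.049·-14.2) = 0.4101
  sum: 0.125 + 0.4101 → r_corr = 0.5352 μm/a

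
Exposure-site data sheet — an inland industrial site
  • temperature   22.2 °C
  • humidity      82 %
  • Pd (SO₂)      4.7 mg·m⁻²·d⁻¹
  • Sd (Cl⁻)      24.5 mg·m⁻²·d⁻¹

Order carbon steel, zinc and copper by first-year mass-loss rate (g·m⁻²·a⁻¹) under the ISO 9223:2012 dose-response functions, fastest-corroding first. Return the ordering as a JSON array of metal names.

["carbon steel", "copper", "zinc"]

carbon steel: f(T) = -0.054·(T−10) [T>10 °C] = -0.6588
  SO₂ term: 1.77·4.7^0.52·exp(0.02·82-0.6588) = 10.56
  Sd branch = 0.102·Sd^0.62·e^(0.033·RH+0.04·T) = 26.96 μm/a
  r_corr = 10.56 + 26.96 = 37.52 μm/a
  mass loss = 37.52 μm/a × 7.85 g/cm³ = 294.5 g·m⁻²·a⁻¹
zinc: f(T) = -0.071·(T−10) [T>10 °C] = -0.8662
  SO₂ term: 0.0129·4.7^0.44·exp(0.046·82-0.8662) = 0.4659
  Sd branch = 0.0175·Sd^0.57·e^(0.008·RH+0.085·T) = 1.378 μm/a
  sum: 0.4659 + 1.378 → r_corr = 1.844 μm/a
  mass loss = 1.844 μm/a × 7.14 g/cm³ = 13.17 g·m⁻²·a⁻¹
copper: f(T) = -0.080·(T−10) [T>10 °C] = -0.9760
  Pd branch = 0.0053·Pd^0.26·e^(0.059·RH+f) = 0.3769 μm/a
  Sd branch = 0.01025·Sd^0.27·e^(0.036·RH+0.049·T) = 1.381 μm/a
  sum: 0.3769 + 1.381 → r_corr = 1.758 μm/a
  mass loss = 1.758 μm/a × 8.96 g/cm³ = 15.75 g·m⁻²·a⁻¹
Ordering by g·m⁻²·a⁻¹: carbon steel (295) > copper (15.8) > zinc (13.2)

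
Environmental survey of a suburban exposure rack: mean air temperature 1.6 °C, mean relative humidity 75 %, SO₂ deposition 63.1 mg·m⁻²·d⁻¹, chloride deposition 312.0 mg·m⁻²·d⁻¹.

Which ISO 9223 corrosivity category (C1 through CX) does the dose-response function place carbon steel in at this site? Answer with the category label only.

C4

carbon steel: temperature factor f = +0.150·(-8.4) = -1.2600
  sulphur-dioxide contribution → 19.42 μm/a
  chloride contribution → 45.46 μm/a
  ⇒ r_corr(carbon steel) = 64.88 μm/a
ISO 9223 Table 2 (carbon steel): 50 < 64.9 ≤ 80 μm/a ⇒ C4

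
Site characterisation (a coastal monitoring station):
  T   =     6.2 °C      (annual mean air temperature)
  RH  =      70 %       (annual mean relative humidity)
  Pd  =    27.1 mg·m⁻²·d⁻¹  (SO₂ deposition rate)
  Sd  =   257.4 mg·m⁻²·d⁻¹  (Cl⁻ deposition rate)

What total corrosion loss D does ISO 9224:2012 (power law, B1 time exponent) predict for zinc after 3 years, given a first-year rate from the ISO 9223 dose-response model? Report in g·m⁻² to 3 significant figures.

D(3) = 42.2 g·m⁻²

zinc: T≤10 °C ⇒ hinge +0.038·(6.2−10) = -0.1444
  SO₂ term: 0.0129·27.1^0.44·exp(0.046·70-0.1444) = 1.193
  Cl⁻ term: 0.0175·257.4^0.57·exp(0.008·70+0.085·6.2) = 1.228
  r_corr = 1.193 + 1.228 = 2.421 μm/a
Long-term exponent b (ISO 9224 Table 2, B1) = 0.813
  D(3) = 2.421 × 3^0.813 = 2.421 × 2.443 = 5.915 μm
  Mass loss = 5.915 μm × 7.14 g/cm³ = 42.23 g·m⁻²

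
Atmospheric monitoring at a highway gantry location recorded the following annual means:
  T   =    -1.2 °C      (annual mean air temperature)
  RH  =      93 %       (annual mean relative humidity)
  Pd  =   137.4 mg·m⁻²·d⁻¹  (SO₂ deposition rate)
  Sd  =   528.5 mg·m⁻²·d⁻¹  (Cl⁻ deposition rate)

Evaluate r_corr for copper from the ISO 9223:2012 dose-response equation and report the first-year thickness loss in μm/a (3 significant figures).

r_corr = 2.62 μm/a

copper: temperature factor f = +0.126·(-11.2) = -1.4112
  sulphur-dioxide contribution → 1.123 μm/a
  chloride contribution → 1.494 μm/a
  ⇒ r_corr(copper) = 2.617 μm/a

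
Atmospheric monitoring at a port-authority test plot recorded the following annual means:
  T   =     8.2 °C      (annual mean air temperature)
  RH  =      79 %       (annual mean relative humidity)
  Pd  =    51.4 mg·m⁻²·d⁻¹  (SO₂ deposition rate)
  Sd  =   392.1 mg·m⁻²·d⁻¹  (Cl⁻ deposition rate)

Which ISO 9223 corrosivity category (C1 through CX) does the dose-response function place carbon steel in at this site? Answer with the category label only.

carbon steel: T≤10 °C ⇒ hinge +0.150·(8.2−10) = -0.2700
  sulphur-dioxide contribution → 50.89 μm/a
  chloride contribution → 77.83 μm/a
  total first-year rate 128.7 μm/a
ISO 9223 Table 2 (carbon steel): 80 < 129 ≤ 200 μm/a ⇒ C5

C5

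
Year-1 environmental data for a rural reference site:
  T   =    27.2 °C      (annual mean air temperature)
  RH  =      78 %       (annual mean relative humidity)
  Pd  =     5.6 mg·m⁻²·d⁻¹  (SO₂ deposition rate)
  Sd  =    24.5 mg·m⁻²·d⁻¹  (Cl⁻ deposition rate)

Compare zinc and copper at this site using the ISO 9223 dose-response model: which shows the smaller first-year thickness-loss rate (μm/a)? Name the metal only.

zinc: temperature factor f = -0.071·(17.2) = -1.2212
  sulphur-dioxide contribution → 0.2935 μm/a
  chloride contribution → 2.042 μm/a
  total first-year rate 2.335 μm/a
copper: temperature factor f = -0.080·(17.2) = -1.3760
  sulphur-dioxide contribution → 0.2089 μm/a
  chloride contribution → 1.528 μm/a
  total first-year rate 1.737 μm/a
Ordering by μm/a: zinc (2.34) > copper (1.74)

copper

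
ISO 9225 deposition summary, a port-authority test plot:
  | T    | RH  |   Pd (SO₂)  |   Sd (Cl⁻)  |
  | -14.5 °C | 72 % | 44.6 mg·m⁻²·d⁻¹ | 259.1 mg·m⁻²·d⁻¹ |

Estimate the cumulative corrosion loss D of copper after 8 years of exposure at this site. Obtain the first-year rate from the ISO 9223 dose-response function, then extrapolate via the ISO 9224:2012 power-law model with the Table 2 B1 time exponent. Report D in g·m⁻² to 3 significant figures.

copper: temperature factor f = +0.126·(-24.5) = -3.0870
  SO₂ term: 0.0053·44.6^0.26·exp(0.059·72-3.0870) = 0.04543
  Cl⁻ term: 0.01025·259.1^0.27·exp(0.036·72+0.049·-14.5) = 0.3016
  sum: 0.04543 + 0.3016 → r_corr = 0.3471 μm/a
ISO 9224: D(t) = r_corr · t^b with b = 0.667 (copper, B1)
  D(8) = 0.3471 × 8^0.667 = 0.3471 × 4.003 = 1.389 μm
  Mass loss = 1.389 μm × 8.96 g/cm³ = 12.45 g·m⁻²

D(8) = 12.4 g·m⁻²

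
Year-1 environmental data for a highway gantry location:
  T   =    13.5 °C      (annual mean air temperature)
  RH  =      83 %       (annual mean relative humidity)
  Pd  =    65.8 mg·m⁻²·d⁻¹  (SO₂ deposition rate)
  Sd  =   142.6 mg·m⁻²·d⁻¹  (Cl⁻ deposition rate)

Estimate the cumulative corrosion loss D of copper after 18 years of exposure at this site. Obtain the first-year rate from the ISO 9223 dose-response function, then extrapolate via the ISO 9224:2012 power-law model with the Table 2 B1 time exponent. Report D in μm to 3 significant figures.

copper: f(T) = -0.080·(T−10) [T>10 °C] = -0.2800
  sulphur-dioxide contribution → 1.593 μm/a
  chloride contribution → 1.504 μm/a
  total first-year rate 3.097 μm/a
ISO 9224: D(t) = r_corr · t^b with b = 0.667 (copper, B1)
  D(18) = 3.097 × 18^0.667 = 3.097 × 6.875 = 21.29 μm

D(18) = 21.3 μm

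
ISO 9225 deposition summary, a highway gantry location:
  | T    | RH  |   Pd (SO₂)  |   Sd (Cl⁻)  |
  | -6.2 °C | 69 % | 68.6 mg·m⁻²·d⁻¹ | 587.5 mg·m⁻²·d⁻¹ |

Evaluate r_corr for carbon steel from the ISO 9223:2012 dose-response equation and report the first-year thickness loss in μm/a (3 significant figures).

r_corr = 46.0 μm/a

carbon steel: temperature factor f = +0.150·(-16.2) = -2.4300
  Pd branch = 1.77·Pd^0.52·e^(0.02·RH+f) = 5.583 μm/a
  Cl⁻ term: 0.102·587.5^0.62·exp(0.033·69+0.04·-6.2) = 40.42
  r_corr = 5.583 + 40.42 = 46 μm/a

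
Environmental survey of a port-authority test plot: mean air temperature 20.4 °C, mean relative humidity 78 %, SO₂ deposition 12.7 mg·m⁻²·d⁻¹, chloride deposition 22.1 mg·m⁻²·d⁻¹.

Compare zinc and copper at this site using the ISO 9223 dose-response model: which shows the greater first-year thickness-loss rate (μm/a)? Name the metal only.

zinc

zinc: temperature factor f = -0.071·(10.4) = -0.7384
  sulphur-dioxide contribution → 0.6821 μm/a
  chloride contribution → 1.08 μm/a
  total first-year rate 1.762 μm/a
copper: temperature factor f = -0.080·(10.4) = -0.8320
  sulphur-dioxide contribution → 0.4452 μm/a
  chloride contribution → 1.065 μm/a
  total first-year rate 1.51 μm/a
Ordering by μm/a: zinc (1.76) > copper (1.51)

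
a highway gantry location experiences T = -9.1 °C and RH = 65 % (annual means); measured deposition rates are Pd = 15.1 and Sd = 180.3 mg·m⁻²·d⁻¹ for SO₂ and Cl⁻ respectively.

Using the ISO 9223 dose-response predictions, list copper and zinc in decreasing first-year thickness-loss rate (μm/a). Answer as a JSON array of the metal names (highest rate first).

copper: temperature factor f = +0.126·(-19.1) = -2.4066
  Pd branch = 0.0053·Pd^0.26·e^(0.059·RH+f) = 0.04479 μm/a
  Sd branch = 0.01025·Sd^0.27·e^(0.036·RH+0.049·T) = 0.277 μm/a
  r_corr = 0.04479 + 0.277 = 0.3218 μm/a
zinc: f(T) = +0.038·(T−10) [T≤10 °C] = -0.7258
  SO₂ term: 0.0129·15.1^0.44·exp(0.046·65-0.7258) = 0.4099
  Cl⁻ term: 0.0175·180.3^0.57·exp(0.008·65+0.085·-9.1) = 0.2623
  r_corr = 0.4099 + 0.2623 = 0.6722 μm/a
Ordering by μm/a: zinc (0.672) > copper (0.322)

["zinc", "copper"]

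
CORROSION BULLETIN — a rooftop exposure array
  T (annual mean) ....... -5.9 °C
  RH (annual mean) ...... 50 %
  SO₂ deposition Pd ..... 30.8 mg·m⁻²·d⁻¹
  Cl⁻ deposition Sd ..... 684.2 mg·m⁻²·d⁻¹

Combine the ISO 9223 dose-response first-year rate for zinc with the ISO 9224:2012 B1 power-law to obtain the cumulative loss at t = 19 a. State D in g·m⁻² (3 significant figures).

D(19) = 75.9 g·m⁻²

zinc: T≤10 °C ⇒ hinge +0.038·(-5.9−10) = -0.6042
  sulphur-dioxide contribution → 0.3177 μm/a
  chloride contribution → 0.6531 μm/a
  total first-year rate 0.9709 μm/a
Long-term exponent b (ISO 9224 Table 2, B1) = 0.813
  D(19) = 0.9709 × 19^0.813 = 0.9709 × 10.96 = 10.64 μm
  Mass loss = 10.64 μm × 7.14 g/cm³ = 75.94 g·m⁻²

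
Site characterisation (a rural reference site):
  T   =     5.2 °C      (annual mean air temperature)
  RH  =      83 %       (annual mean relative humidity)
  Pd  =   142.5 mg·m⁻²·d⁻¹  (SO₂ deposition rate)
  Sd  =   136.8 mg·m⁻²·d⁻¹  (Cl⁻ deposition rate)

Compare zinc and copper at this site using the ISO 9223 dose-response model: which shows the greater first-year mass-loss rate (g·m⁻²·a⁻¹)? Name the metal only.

zinc

zinc: f(T) = +0.038·(T−10) [T≤10 °C] = -0.1824
  SO₂ term: 0.0129·142.5^0.44·exp(0.046·83-0.1824) = 4.337
  Cl⁻ term: 0.0175·136.8^0.57·exp(0.008·83+0.085·5.2) = 0.8728
  r_corr = 4.337 + 0.8728 = 5.21 μm/a
  mass loss = 5.21 μm/a × 7.14 g/cm³ = 37.2 g·m⁻²·a⁻¹
copper: T≤10 °C ⇒ hinge +0.126·(5.2−10) = -0.6048
  Pd branch = 0.0053·Pd^0.26·e^(0.059·RH+f) = 1.407 μm/a
  Sd branch = 0.01025·Sd^0.27·e^(0.036·RH+0.049·T) = 0.9904 μm/a
  sum: 1.407 + 0.9904 → r_corr = 2.398 μm/a
  mass loss = 2.398 μm/a × 8.96 g/cm³ = 21.48 g·m⁻²·a⁻¹
Ordering by g·m⁻²·a⁻¹: zinc (37.2) > copper (21.5)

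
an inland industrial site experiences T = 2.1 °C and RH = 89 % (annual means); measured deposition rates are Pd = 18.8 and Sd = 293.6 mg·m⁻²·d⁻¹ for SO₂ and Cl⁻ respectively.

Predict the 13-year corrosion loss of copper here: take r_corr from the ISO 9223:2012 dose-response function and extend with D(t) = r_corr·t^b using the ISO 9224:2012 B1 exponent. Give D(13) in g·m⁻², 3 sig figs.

copper: temperature factor f = +0.126·(-7.9) = -0.9954
  Pd branch = 0.0053·Pd^0.26·e^(0.059·RH+f) = 0.8012 μm/a
  Cl⁻ term: 0.01025·293.6^0.27·exp(0.036·89+0.049·2.1) = 1.298
  sum: 0.8012 + 1.298 → r_corr = 2.099 μm/a
Long-term exponent b (ISO 9224 Table 2, B1) = 0.667
  D(13) = 2.099 × 13^0.667 = 2.099 × 5.534 = 11.61 μm
  Mass loss = 11.61 μm × 8.96 g/cm³ = 104.1 g·m⁻²

D(13) = 104 g·m⁻²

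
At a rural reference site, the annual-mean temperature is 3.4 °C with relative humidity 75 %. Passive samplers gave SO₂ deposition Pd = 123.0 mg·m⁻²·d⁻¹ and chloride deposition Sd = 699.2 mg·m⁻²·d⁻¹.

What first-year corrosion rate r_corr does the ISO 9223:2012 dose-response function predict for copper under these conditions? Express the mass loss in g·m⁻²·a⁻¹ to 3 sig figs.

r_corr = 15.5 g·m⁻²·a⁻¹

copper: f(T) = +0.126·(T−10) [T≤10 °C] = -0.8316
  Pd branch = 0.0053·Pd^0.26·e^(0.059·RH+f) = 0.6734 μm/a
  Sd branch = 0.01025·Sd^0.27·e^(0.036·RH+0.049·T) = 1.056 μm/a
  sum: 0.6734 + 1.056 → r_corr = 1.729 μm/a
Convert to mass loss: 1.729 μm/a × 8.96 g/cm³ = 15.5 g·m⁻²·a⁻¹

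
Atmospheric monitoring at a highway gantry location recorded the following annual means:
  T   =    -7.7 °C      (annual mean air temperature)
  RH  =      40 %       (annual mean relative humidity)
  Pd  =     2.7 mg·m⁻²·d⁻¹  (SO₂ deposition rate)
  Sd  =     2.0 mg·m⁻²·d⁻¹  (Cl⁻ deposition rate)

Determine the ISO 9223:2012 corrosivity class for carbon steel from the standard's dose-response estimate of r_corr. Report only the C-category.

C1

carbon steel: f(T) = +0.150·(T−10) [T≤10 °C] = -2.6550
  sulphur-dioxide contribution → 0.4642 μm/a
  chloride contribution → 0.4313 μm/a
  total first-year rate 0.8954 μm/a
0.895 μm/a falls in (0, 1.3] for carbon steel → category C1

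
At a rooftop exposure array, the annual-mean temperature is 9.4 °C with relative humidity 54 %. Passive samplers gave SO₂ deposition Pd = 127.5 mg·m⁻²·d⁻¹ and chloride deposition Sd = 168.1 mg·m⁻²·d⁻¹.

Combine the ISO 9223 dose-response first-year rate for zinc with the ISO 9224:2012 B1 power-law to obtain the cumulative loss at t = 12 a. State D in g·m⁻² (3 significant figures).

D(12) = 129 g·m⁻²

zinc: f(T) = +0.038·(T−10) [T≤10 °C] = -0.0228
  Pd branch = 0.0129·Pd^0.44·e^(0.046·RH+f) = 1.276 μm/a
  Cl⁻ term: 0.0175·168.1^0.57·exp(0.008·54+0.085·9.4) = 1.112
  r_corr = 1.276 + 1.112 = 2.388 μm/a
ISO 9224: D(t) = r_corr · t^b with b = 0.813 (zinc, B1)
  D(12) = 2.388 × 12^0.813 = 2.388 × 7.54 = 18.01 μm
  Mass loss = 18.01 μm × 7.14 g/cm³ = 128.6 g·m⁻²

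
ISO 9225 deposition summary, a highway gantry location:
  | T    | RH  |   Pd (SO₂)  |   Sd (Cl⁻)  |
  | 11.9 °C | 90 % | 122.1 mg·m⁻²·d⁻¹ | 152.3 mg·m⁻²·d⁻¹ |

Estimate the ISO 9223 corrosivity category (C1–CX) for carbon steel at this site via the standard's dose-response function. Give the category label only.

C5

carbon steel: T>10 °C ⇒ hinge -0.054·(11.9−10) = -0.1026
  Pd branch = 1.77·Pd^0.52·e^(0.02·RH+f) = 117.6 μm/a
  Cl⁻ term: 0.102·152.3^0.62·exp(0.033·90+0.04·11.9) = 72.19
  r_corr = 117.6 + 72.19 = 189.7 μm/a
190 μm/a falls in (80, 200] for carbon steel → category C5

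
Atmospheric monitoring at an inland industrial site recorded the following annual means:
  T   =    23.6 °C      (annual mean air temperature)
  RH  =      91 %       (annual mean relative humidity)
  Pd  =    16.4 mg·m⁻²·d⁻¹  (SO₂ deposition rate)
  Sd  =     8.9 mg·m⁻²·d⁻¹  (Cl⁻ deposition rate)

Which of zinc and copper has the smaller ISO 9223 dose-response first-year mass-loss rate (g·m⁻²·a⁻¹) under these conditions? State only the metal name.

zinc

zinc: temperature factor f = -0.071·(13.6) = -0.9656
  Pd branch = 0.0129·Pd^0.44·e^(0.046·RH+f) = 1.106 μm/a
  Sd branch = 0.0175·Sd^0.57·e^(0.008·RH+0.085·T) = 0.9366 μm/a
  sum: 1.106 + 0.9366 → r_corr = 2.043 μm/a
  mass loss = 2.043 μm/a × 7.14 g/cm³ = 14.58 g·m⁻²·a⁻¹
copper: f(T) = -0.080·(T−10) [T>10 °C] = -1.0880
  SO₂ term: 0.0053·16.4^0.26·exp(0.059·91-1.0880) = 0.7931
  Sd branch = 0.01025·Sd^0.27·e^(0.036·RH+0.049·T) = 1.556 μm/a
  r_corr = 0.7931 + 1.556 = 2.349 μm/a
  mass loss = 2.349 μm/a × 8.96 g/cm³ = 21.05 g·m⁻²·a⁻¹
Ordering by g·m⁻²·a⁻¹: copper (21) > zinc (14.6)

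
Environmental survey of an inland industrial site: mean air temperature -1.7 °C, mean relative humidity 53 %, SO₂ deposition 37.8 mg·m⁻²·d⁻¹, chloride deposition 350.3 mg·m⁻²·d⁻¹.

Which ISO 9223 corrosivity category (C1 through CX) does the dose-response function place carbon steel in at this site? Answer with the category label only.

carbon steel: T≤10 °C ⇒ hinge +0.150·(-1.7−10) = -1.7550
  SO₂ term: 1.77·37.8^0.52·exp(0.02·53-1.7550) = 5.84
  Sd branch = 0.102·Sd^0.62·e^(0.033·RH+0.04·T) = 20.71 μm/a
  sum: 5.84 + 20.71 → r_corr = 26.55 μm/a
ISO 9223 Table 2 (carbon steel): 25 < 26.6 ≤ 50 μm/a ⇒ C3

C3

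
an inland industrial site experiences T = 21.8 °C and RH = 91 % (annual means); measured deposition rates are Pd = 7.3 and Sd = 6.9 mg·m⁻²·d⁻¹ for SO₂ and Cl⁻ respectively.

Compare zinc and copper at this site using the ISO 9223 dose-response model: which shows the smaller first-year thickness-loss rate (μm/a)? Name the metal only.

zinc: temperature factor f = -0.071·(11.8) = -0.8378
  sulphur-dioxide contribution → 0.8801 μm/a
  chloride contribution → 0.6952 μm/a
  ⇒ r_corr(zinc) = 1.575 μm/a
copper: T>10 °C ⇒ hinge -0.080·(21.8−10) = -0.9440
  sulphur-dioxide contribution → 0.7422 μm/a
  chloride contribution → 1.33 μm/a
  total first-year rate 2.072 μm/a
Ordering by μm/a: copper (2.07) > zinc (1.58)

zinc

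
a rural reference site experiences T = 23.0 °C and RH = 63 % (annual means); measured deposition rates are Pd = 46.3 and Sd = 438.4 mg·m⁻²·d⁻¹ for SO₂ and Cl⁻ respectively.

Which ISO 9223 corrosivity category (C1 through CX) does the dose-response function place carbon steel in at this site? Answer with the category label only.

C5

carbon steel: f(T) = -0.054·(T−10) [T>10 °C] = -0.7020
  Pd branch = 1.77·Pd^0.52·e^(0.02·RH+f) = 22.72 μm/a
  Sd branch = 0.102·Sd^0.62·e^(0.033·RH+0.04·T) = 88.92 μm/a
  r_corr = 22.72 + 88.92 = 111.6 μm/a
ISO 9223 Table 2 (carbon steel): 80 < 112 ≤ 200 μm/a ⇒ C5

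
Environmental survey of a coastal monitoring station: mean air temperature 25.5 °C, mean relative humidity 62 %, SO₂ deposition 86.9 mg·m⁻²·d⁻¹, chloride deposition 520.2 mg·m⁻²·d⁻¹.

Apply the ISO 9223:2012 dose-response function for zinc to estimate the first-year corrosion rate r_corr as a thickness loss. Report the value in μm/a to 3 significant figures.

r_corr = 9.40 μm/a

zinc: f(T) = -0.071·(T−10) [T>10 °C] = -1.1005
  sulphur-dioxide contribution → 0.5302 μm/a
  chloride contribution → 8.872 μm/a
  total first-year rate 9.402 μm/a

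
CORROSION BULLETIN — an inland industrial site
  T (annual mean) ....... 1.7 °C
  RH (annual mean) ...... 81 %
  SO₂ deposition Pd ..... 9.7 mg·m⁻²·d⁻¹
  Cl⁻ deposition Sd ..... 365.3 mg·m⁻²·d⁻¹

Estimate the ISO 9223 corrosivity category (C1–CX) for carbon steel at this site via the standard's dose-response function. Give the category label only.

carbon steel: temperature factor f = +0.150·(-8.3) = -1.2450
  sulphur-dioxide contribution → 8.394 μm/a
  chloride contribution → 61.35 μm/a
  ⇒ r_corr(carbon steel) = 69.75 μm/a
69.7 μm/a falls in (50, 80] for carbon steel → category C4

C4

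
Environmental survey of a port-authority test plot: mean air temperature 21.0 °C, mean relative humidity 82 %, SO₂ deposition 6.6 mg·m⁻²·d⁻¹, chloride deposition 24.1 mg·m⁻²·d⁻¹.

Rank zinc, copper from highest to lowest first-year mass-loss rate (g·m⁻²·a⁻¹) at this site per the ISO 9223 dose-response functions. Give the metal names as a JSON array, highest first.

zinc: T>10 °C ⇒ hinge -0.071·(21.0−10) = -0.7810
  Pd branch = 0.0129·Pd^0.44·e^(0.046·RH+f) = 0.5891 μm/a
  Cl⁻ term: 0.0175·24.1^0.57·exp(0.008·82+0.085·21.0) = 1.233
  r_corr = 0.5891 + 1.233 = 1.822 μm/a
  mass loss = 1.822 μm/a × 7.14 g/cm³ = 13.01 g·m⁻²·a⁻¹
copper: T>10 °C ⇒ hinge -0.080·(21.0−10) = -0.8800
  SO₂ term: 0.0053·6.6^0.26·exp(0.059·82-0.8800) = 0.4532
  Cl⁻ term: 0.01025·24.1^0.27·exp(0.036·82+0.049·21.0) = 1.297
  r_corr = 0.4532 + 1.297 = 1.75 μm/a
  mass loss = 1.75 μm/a × 8.96 g/cm³ = 15.68 g·m⁻²·a⁻¹
Ordering by g·m⁻²·a⁻¹: copper (15.7) > zinc (13)

["copper", "zinc"]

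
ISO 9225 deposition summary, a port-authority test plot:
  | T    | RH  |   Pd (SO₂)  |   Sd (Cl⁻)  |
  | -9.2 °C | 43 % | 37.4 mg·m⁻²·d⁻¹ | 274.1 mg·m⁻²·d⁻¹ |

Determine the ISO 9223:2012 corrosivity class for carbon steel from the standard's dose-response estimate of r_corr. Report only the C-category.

carbon steel: T≤10 °C ⇒ hinge +0.150·(-9.2−10) = -2.8800
  sulphur-dioxide contribution → 1.544 μm/a
  chloride contribution → 9.474 μm/a
  ⇒ r_corr(carbon steel) = 11.02 μm/a
ISO 9223 Table 2 (carbon steel): 1.3 < 11 ≤ 25 μm/a ⇒ C2

C2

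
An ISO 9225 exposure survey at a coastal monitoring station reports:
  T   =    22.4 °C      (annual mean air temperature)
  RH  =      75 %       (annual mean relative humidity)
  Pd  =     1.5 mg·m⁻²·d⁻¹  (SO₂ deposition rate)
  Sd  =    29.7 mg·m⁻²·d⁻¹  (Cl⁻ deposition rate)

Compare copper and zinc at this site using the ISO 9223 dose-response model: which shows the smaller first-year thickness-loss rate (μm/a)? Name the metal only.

copper

copper: temperature factor f = -0.080·(12.4) = -0.9920
  SO₂ term: 0.0053·1.5^0.26·exp(0.059·75-0.9920) = 0.1824
  Sd branch = 0.01025·Sd^0.27·e^(0.036·RH+0.049·T) = 1.142 μm/a
  sum: 0.1824 + 1.142 → r_corr = 1.324 μm/a
zinc: temperature factor f = -0.071·(12.4) = -0.8804
  SO₂ term: 0.0129·1.5^0.44·exp(0.046·75-0.8804) = 0.2014
  Sd branch = 0.0175·Sd^0.57·e^(0.008·RH+0.085·T) = 1.479 μm/a
  r_corr = 0.2014 + 1.479 = 1.68 μm/a
Ordering by μm/a: zinc (1.68) > copper (1.32)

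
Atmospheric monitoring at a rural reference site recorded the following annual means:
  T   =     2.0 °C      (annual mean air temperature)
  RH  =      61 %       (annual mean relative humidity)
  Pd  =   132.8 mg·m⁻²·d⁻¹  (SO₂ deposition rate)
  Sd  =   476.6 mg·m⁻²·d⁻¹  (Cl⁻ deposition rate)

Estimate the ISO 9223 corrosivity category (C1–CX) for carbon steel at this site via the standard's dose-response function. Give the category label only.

carbon steel: T≤10 °C ⇒ hinge +0.150·(2.0−10) = -1.2000
  sulphur-dioxide contribution → 22.95 μm/a
  chloride contribution → 37.85 μm/a
  ⇒ r_corr(carbon steel) = 60.79 μm/a
ISO 9223 Table 2 (carbon steel): 50 < 60.8 ≤ 80 μm/a ⇒ C4

C4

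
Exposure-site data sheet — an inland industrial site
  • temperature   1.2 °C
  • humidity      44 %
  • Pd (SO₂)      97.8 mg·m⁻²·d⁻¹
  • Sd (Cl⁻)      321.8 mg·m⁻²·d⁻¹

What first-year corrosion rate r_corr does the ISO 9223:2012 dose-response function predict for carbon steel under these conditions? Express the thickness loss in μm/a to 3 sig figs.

carbon steel: temperature factor f = +0.150·(-8.8) = -1.3200
  Pd branch = 1.77·Pd^0.52·e^(0.02·RH+f) = 12.36 μm/a
  Cl⁻ term: 0.102·321.8^0.62·exp(0.033·44+0.04·1.2) = 16.4
  sum: 12.36 + 16.4 → r_corr = 28.75 μm/a

r_corr = 28.8 μm/a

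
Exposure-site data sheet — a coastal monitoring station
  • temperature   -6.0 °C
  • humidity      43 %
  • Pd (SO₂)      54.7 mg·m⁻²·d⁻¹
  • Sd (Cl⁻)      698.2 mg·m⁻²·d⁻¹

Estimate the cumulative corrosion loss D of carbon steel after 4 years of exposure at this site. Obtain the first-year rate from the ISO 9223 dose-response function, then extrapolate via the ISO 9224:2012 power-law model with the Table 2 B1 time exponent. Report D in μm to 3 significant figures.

carbon steel: temperature factor f = +0.150·(-16.0) = -2.4000
  sulphur-dioxide contribution → 3.04 μm/a
  chloride contribution → 19.23 μm/a
  ⇒ r_corr(carbon steel) = 22.27 μm/a
Long-term exponent b (ISO 9224 Table 2, B1) = 0.523
  D(4) = 22.27 × 4^0.523 = 22.27 × 2.065 = 45.98 μm

D(4) = 46.0 μm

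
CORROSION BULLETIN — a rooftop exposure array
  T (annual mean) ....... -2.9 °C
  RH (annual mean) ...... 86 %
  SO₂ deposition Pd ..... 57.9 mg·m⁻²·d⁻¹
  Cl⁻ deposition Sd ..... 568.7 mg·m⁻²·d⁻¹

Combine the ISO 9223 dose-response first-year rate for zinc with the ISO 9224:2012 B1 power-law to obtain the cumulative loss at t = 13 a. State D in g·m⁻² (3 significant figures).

zinc: f(T) = +0.038·(T−10) [T≤10 °C] = -0.4902
  Pd branch = 0.0129·Pd^0.44·e^(0.046·RH+f) = 2.462 μm/a
  Sd branch = 0.0175·Sd^0.57·e^(0.008·RH+0.085·T) = 1.012 μm/a
  sum: 2.462 + 1.012 → r_corr = 3.474 μm/a
Long-term exponent b (ISO 9224 Table 2, B1) = 0.813
  D(13) = 3.474 × 13^0.813 = 3.474 × 8.047 = 27.96 μm
  Mass loss = 27.96 μm × 7.14 g/cm³ = 199.6 g·m⁻²

D(13) = 200 g·m⁻²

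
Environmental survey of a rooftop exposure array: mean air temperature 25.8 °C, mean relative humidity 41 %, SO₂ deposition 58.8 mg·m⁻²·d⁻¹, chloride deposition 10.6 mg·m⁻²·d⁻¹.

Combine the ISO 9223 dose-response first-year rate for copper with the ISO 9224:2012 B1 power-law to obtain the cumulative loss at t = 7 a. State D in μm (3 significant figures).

D(7) = 1.28 μm

copper: f(T) = -0.080·(T−10) [T>10 °C] = -1.2640
  Pd branch = 0.0053·Pd^0.26·e^(0.059·RH+f) = 0.04852 μm/a
  Cl⁻ term: 0.01025·10.6^0.27·exp(0.036·41+0.049·25.8) = 0.3003
  r_corr = 0.04852 + 0.3003 = 0.3489 μm/a
ISO 9224: D(t) = r_corr · t^b with b = 0.667 (copper, B1)
  D(7) = 0.3489 × 7^0.667 = 0.3489 × 3.662 = 1.277 μm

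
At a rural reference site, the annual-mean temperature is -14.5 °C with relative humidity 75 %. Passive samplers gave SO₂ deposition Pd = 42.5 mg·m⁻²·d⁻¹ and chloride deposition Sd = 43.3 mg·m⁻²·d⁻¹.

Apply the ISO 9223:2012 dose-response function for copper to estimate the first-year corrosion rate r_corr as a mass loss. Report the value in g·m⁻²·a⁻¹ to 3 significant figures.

copper: T≤10 °C ⇒ hinge +0.126·(-14.5−10) = -3.0870
  sulphur-dioxide contribution → 0.05355 μm/a
  chloride contribution → 0.2073 μm/a
  ⇒ r_corr(copper) = 0.2609 μm/a
Convert to mass loss: 0.2609 μm/a × 8.96 g/cm³ = 2.337 g·m⁻²·a⁻¹

r_corr = 2.34 g·m⁻²·a⁻¹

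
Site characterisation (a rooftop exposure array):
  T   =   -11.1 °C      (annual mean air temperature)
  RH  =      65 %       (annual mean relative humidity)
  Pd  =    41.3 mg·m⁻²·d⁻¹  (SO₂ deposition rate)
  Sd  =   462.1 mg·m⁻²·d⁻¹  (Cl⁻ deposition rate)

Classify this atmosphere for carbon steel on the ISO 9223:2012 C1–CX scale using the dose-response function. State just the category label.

carbon steel: f(T) = +0.150·(T−10) [T≤10 °C] = -3.1650
  Pd branch = 1.77·Pd^0.52·e^(0.02·RH+f) = 1.898 μm/a
  Cl⁻ term: 0.102·462.1^0.62·exp(0.033·65+0.04·-11.1) = 25.09
  r_corr = 1.898 + 25.09 = 26.99 μm/a
ISO 9223 Table 2 (carbon steel): 25 < 27 ≤ 50 μm/a ⇒ C3

C3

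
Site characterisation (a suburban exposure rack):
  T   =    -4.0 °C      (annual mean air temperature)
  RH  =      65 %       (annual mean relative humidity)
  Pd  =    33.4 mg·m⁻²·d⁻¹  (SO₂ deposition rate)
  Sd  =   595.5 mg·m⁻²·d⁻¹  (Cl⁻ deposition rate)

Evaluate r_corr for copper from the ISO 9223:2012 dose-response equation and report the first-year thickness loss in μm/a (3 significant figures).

r_corr = 0.596 μm/a

copper: T≤10 °C ⇒ hinge +0.126·(-4.0−10) = -1.7640
  Pd branch = 0.0053·Pd^0.26·e^(0.059·RH+f) = 0.1047 μm/a
  Cl⁻ term: 0.01025·595.5^0.27·exp(0.036·65+0.049·-4.0) = 0.491
  r_corr = 0.1047 + 0.491 = 0.5957 μm/a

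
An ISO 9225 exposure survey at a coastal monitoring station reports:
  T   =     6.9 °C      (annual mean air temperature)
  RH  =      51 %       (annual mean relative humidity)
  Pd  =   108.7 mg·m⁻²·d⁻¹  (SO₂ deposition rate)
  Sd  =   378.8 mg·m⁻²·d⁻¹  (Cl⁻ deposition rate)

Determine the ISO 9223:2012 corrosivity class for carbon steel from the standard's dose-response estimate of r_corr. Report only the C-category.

C4

carbon steel: temperature factor f = +0.150·(-3.1) = -0.4650
  sulphur-dioxide contribution → 35.31 μm/a
  chloride contribution → 28.71 μm/a
  ⇒ r_corr(carbon steel) = 64.01 μm/a
Category bounds: 50…80 μm/a bracket r_corr ⇒ C4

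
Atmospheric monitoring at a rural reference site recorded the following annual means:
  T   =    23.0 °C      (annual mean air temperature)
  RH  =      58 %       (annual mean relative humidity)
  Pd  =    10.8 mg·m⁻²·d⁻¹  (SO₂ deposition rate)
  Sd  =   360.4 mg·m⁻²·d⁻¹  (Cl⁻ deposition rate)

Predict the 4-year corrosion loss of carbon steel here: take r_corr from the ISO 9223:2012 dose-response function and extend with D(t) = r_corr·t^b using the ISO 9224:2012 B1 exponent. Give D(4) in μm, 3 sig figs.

D(4) = 158 μm

carbon steel: f(T) = -0.054·(T−10) [T>10 °C] = -0.7020
  Pd branch = 1.77·Pd^0.52·e^(0.02·RH+f) = 9.644 μm/a
  Sd branch = 0.102·Sd^0.62·e^(0.033·RH+0.04·T) = 66.77 μm/a
  r_corr = 9.644 + 66.77 = 76.42 μm/a
ISO 9224: D(t) = r_corr · t^b with b = 0.523 (carbon steel, B1)
  D(4) = 76.42 × 4^0.523 = 76.42 × 2.065 = 157.8 μm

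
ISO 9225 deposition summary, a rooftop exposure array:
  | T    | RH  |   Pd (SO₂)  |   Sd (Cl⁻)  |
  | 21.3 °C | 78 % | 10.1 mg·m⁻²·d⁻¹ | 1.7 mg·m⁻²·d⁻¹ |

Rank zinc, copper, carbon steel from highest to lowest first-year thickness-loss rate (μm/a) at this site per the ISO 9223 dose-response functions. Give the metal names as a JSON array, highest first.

zinc: temperature factor f = -0.071·(11.3) = -0.8023
  Pd branch = 0.0129·Pd^0.44·e^(0.046·RH+f) = 0.5785 μm/a
  Cl⁻ term: 0.0175·1.7^0.57·exp(0.008·78+0.085·21.3) = 0.2702
  r_corr = 0.5785 + 0.2702 = 0.8487 μm/a
copper: f(T) = -0.080·(T−10) [T>10 °C] = -0.9040
  Pd branch = 0.0053·Pd^0.26·e^(0.059·RH+f) = 0.3903 μm/a
  Sd branch = 0.01025·Sd^0.27·e^(0.036·RH+0.049·T) = 0.5568 μm/a
  r_corr = 0.3903 + 0.5568 = 0.9471 μm/a
carbon steel: T>10 °C ⇒ hinge -0.054·(21.3−10) = -0.6102
  Pd branch = 1.77·Pd^0.52·e^(0.02·RH+f) = 15.23 μm/a
  Cl⁻ term: 0.102·1.7^0.62·exp(0.033·78+0.04·21.3) = 4.359
  sum: 15.23 + 4.359 → r_corr = 19.59 μm/a
Ordering by μm/a: carbon steel (19.6) > copper (0.947) > zinc (0.849)

["carbon steel", "copper", "zinc"]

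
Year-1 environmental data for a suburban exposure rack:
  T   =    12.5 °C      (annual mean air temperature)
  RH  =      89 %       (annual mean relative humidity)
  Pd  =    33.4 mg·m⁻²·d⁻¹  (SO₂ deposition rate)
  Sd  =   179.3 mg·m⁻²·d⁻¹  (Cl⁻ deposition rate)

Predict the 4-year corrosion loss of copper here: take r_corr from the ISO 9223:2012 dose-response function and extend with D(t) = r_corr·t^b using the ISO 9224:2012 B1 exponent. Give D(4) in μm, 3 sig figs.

D(4) = 9.96 μm

copper: f(T) = -0.080·(T−10) [T>10 °C] = -0.2000
  sulphur-dioxide contribution → 2.061 μm/a
  chloride contribution → 1.891 μm/a
  ⇒ r_corr(copper) = 3.952 μm/a
Long-term exponent b (ISO 9224 Table 2, B1) = 0.667
  D(4) = 3.952 × 4^0.667 = 3.952 × 2.521 = 9.963 μm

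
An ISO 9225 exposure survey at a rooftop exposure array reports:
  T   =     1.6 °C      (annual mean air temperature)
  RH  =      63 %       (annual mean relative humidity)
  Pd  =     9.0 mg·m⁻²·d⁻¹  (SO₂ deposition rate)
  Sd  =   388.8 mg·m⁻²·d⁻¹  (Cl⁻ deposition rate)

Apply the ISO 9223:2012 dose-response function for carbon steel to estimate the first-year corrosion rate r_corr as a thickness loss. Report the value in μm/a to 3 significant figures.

carbon steel: f(T) = +0.150·(T−10) [T≤10 °C] = -1.2600
  SO₂ term: 1.77·9.0^0.52·exp(0.02·63-1.2600) = 5.549
  Cl⁻ term: 0.102·388.8^0.62·exp(0.033·63+0.04·1.6) = 35.07
  sum: 5.549 + 35.07 → r_corr = 40.62 μm/a

r_corr = 40.6 μm/a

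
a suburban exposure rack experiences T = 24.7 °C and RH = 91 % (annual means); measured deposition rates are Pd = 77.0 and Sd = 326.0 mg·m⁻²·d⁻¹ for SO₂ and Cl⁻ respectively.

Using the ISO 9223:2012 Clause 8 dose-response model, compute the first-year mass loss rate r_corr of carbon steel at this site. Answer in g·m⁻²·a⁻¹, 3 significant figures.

r_corr = 1.94e+03 g·m⁻²·a⁻¹

carbon steel: T>10 °C ⇒ hinge -0.054·(24.7−10) = -0.7938
  Pd branch = 1.77·Pd^0.52·e^(0.02·RH+f) = 47.27 μm/a
  Sd branch = 0.102·Sd^0.62·e^(0.033·RH+0.04·T) = 199.6 μm/a
  r_corr = 47.27 + 199.6 = 246.8 μm/a
Convert to mass loss: 246.8 μm/a × 7.85 g/cm³ = 1938 g·m⁻²·a⁻¹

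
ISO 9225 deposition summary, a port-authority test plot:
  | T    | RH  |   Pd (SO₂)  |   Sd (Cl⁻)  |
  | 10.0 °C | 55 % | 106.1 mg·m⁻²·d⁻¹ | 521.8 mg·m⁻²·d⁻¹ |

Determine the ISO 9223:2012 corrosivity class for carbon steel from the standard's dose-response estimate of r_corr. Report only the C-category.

C5

carbon steel: f(T) = +0.150·(T−10) [T≤10 °C] = +0.0000
  Pd branch = 1.77·Pd^0.52·e^(0.02·RH+f) = 60.13 μm/a
  Sd branch = 0.102·Sd^0.62·e^(0.033·RH+0.04·T) = 45.23 μm/a
  sum: 60.13 + 45.23 → r_corr = 105.4 μm/a
ISO 9223 Table 2 (carbon steel): 80 < 105 ≤ 200 μm/a ⇒ C5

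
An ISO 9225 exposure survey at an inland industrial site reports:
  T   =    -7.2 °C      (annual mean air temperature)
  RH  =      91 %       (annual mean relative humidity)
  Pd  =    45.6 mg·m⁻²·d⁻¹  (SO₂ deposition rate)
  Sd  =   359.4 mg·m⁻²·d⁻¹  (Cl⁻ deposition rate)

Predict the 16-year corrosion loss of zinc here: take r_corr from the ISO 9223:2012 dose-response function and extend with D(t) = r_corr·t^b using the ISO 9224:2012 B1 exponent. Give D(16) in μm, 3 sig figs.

D(16) = 27.9 μm

zinc: temperature factor f = +0.038·(-17.2) = -0.6536
  SO₂ term: 0.0129·45.6^0.44·exp(0.046·91-0.6536) = 2.369
  Sd branch = 0.0175·Sd^0.57·e^(0.008·RH+0.085·T) = 0.5625 μm/a
  r_corr = 2.369 + 0.5625 = 2.932 μm/a
Power-law: D(16) = r_corr · 16^0.813
  D(16) = 2.932 × 16^0.813 = 2.932 × 9.527 = 27.93 μm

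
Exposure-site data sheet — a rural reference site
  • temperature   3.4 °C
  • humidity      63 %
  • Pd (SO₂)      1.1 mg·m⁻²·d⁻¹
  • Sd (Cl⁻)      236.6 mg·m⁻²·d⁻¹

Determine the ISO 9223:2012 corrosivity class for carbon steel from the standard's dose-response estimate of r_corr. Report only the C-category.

carbon steel: f(T) = +0.150·(T−10) [T≤10 °C] = -0.9900
  SO₂ term: 1.77·1.1^0.52·exp(0.02·63-0.9900) = 2.436
  Sd branch = 0.102·Sd^0.62·e^(0.033·RH+0.04·T) = 27.7 μm/a
  sum: 2.436 + 27.7 → r_corr = 30.13 μm/a
Category bounds: 25…50 μm/a bracket r_corr ⇒ C3

C3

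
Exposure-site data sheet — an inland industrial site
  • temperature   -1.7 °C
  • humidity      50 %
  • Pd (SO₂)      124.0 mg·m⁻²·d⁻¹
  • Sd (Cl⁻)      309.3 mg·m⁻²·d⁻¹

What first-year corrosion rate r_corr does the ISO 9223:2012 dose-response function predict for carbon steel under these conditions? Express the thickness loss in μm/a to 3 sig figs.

carbon steel: temperature factor f = +0.150·(-11.7) = -1.7550
  sulphur-dioxide contribution → 10.2 μm/a
  chloride contribution → 17.37 μm/a
  total first-year rate 27.57 μm/a

r_corr = 27.6 μm/a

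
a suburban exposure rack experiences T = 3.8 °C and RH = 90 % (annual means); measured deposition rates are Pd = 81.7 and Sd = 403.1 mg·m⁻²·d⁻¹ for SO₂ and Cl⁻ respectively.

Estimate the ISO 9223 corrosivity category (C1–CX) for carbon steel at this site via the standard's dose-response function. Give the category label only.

carbon steel: temperature factor f = +0.150·(-6.2) = -0.9300
  sulphur-dioxide contribution → 41.7 μm/a
  chloride contribution → 95.46 μm/a
  total first-year rate 137.2 μm/a
137 μm/a falls in (80, 200] for carbon steel → category C5

C5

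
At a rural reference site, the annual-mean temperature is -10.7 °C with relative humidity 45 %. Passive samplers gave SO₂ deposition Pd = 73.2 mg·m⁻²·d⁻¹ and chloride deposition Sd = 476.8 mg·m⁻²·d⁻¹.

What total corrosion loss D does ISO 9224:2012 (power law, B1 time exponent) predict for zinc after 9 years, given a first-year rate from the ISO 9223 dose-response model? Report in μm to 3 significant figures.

D(9) = 3.86 μm

zinc: f(T) = +0.038·(T−10) [T≤10 °C] = -0.7866
  Pd branch = 0.0129·Pd^0.44·e^(0.046·RH+f) = 0.3079 μm/a
  Sd branch = 0.0175·Sd^0.57·e^(0.008·RH+0.085·T) = 0.3397 μm/a
  r_corr = 0.3079 + 0.3397 = 0.6475 μm/a
Power-law: D(9) = r_corr · 9^0.813
  D(9) = 0.6475 × 9^0.813 = 0.6475 × 5.968 = 3.864 μm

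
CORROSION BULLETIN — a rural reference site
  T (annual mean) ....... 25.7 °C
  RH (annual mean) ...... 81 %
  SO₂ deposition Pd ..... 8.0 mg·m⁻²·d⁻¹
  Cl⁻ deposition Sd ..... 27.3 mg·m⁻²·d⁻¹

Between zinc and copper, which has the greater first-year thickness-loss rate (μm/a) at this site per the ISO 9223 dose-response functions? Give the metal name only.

zinc: f(T) = -0.071·(T−10) [T>10 °C] = -1.1147
  SO₂ term: 0.0129·8.0^0.44·exp(0.046·81-1.1147) = 0.4386
  Cl⁻ term: 0.0175·27.3^0.57·exp(0.008·81+0.085·25.7) = 1.958
  r_corr = 0.4386 + 1.958 = 2.396 μm/a
copper: temperature factor f = -0.080·(15.7) = -1.2560
  SO₂ term: 0.0053·8.0^0.26·exp(0.059·81-1.2560) = 0.3084
  Sd branch = 0.01025·Sd^0.27·e^(0.036·RH+0.049·T) = 1.629 μm/a
  sum: 0.3084 + 1.629 → r_corr = 1.937 μm/a
Ordering by μm/a: zinc (2.4) > copper (1.94)

zinc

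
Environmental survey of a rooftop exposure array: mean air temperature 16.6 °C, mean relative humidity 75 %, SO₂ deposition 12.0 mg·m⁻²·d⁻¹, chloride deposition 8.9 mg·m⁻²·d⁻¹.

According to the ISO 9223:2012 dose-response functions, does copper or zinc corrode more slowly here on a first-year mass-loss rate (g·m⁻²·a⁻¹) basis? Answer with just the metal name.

copper: temperature factor f = -0.080·(6.6) = -0.5280
  sulphur-dioxide contribution → 0.4981 μm/a
  chloride contribution → 0.6207 μm/a
  total first-year rate 1.119 μm/a
  mass loss = 1.119 μm/a × 8.96 g/cm³ = 10.02 g·m⁻²·a⁻¹
zinc: T>10 °C ⇒ hinge -0.071·(16.6−10) = -0.4686
  sulphur-dioxide contribution → 0.759 μm/a
  chloride contribution → 0.4545 μm/a
  ⇒ r_corr(zinc) = 1.214 μm/a
  mass loss = 1.214 μm/a × 7.14 g/cm³ = 8.664 g·m⁻²·a⁻¹
Ordering by g·m⁻²·a⁻¹: copper (10) > zinc (8.66)

zinc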